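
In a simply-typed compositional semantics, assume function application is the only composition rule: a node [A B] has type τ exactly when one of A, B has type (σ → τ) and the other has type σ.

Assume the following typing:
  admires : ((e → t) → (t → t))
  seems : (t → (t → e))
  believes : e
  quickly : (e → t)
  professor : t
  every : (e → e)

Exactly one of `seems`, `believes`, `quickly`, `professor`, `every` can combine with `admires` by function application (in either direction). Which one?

quickly

seems : (t → (t → e)) — neither side's domain matches the other.
believes : e — neither side's domain matches the other.
quickly — combines: admires : ((e → t) → (t → t)) takes quickly : (e → t) as argument, giving (t → t).
professor : t — neither side's domain matches the other.
every : (e → e) — neither side's domain matches the other.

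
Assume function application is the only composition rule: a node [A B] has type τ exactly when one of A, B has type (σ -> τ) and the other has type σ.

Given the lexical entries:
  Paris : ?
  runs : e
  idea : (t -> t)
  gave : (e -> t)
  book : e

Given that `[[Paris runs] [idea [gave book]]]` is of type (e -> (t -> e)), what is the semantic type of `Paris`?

At [[Paris runs] [idea [gave book]]] (required: (e -> (t -> e))): [idea [gave book]] is t, which is not a function with range (e -> (t -> e)); hence [Paris runs] is the functor — type (t -> (e -> (t -> e))).
At [Paris runs] (required: (t -> (e -> (t -> e)))): runs is e, which is not a function with range (t -> (e -> (t -> e))); hence Paris is the functor — type (e -> (t -> (e -> (t -> e)))).

(e -> (t -> (e -> (t -> e))))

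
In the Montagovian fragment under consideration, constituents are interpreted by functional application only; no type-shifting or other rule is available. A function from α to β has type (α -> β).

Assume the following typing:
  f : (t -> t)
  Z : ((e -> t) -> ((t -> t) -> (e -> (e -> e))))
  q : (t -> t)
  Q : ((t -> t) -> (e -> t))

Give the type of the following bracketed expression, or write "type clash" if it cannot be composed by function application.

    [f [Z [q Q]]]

[q Q]: Q is ((t -> t) -> (e -> t)), q is (t -> t); result (e -> t).
[Z [q Q]]: Z is ((e -> t) -> ((t -> t) -> (e -> (e -> e)))), [q Q] is (e -> t); result ((t -> t) -> (e -> (e -> e))).
[f [Z [q Q]]]: [Z [q Q]] is ((t -> t) -> (e -> (e -> e))), f is (t -> t); result (e -> (e -> e)).

(e -> (e -> e))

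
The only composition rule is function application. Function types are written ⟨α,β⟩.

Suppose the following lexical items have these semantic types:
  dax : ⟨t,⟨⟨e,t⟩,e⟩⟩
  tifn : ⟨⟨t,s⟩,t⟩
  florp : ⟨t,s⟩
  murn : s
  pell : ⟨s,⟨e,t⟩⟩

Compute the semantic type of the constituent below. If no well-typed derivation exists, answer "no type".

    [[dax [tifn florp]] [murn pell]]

[tifn florp] — tifn of type ⟨⟨t,s⟩,t⟩ combines with florp of type ⟨t,s⟩: type t.
[dax [tifn florp]] — dax of type ⟨t,⟨⟨e,t⟩,e⟩⟩ combines with [tifn florp] of type t: type ⟨⟨e,t⟩,e⟩.
[murn pell] — pell of type ⟨s,⟨e,t⟩⟩ combines with murn of type s: type ⟨e,t⟩.
[[dax [tifn florp]] [murn pell]] — [dax [tifn florp]] of type ⟨⟨e,t⟩,e⟩ combines with [murn pell] of type ⟨e,t⟩: type e.

e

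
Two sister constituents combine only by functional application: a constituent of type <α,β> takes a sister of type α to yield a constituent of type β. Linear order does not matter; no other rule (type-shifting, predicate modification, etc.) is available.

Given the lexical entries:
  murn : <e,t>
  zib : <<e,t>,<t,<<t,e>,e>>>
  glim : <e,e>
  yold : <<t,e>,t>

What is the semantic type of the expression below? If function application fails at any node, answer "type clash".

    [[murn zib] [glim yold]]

[murn zib]: <<e,t>,<t,<<t,e>,e>>> applied to <e,t> yields <t,<<t,e>,e>>.
[glim yold]: <e,e> with <<t,e>,t> — neither is a function whose domain matches the other; composition fails here.

type clash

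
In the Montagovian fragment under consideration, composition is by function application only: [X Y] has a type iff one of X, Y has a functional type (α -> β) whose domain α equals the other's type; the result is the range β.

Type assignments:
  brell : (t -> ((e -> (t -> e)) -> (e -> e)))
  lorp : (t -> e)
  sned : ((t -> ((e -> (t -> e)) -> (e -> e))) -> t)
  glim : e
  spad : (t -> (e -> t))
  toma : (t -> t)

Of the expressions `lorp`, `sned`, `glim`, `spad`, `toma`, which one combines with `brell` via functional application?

sned

lorp : (t -> e) — no; brell wants t, and lorp wants t.
sned — combines: sned : ((t -> ((e -> (t -> e)) -> (e -> e))) -> t) takes brell : (t -> ((e -> (t -> e)) -> (e -> e))) as argument, giving t.
glim : e — no; brell wants t, and glim wants nothing (atomic).
spad : (t -> (e -> t)) — no; brell wants t, and spad wants t.
toma : (t -> t) — no; brell wants t, and toma wants t.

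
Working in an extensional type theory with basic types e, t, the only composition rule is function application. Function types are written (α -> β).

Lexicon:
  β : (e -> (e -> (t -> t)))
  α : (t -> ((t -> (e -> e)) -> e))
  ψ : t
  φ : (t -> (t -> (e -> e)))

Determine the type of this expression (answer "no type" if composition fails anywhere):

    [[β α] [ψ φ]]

[β α]: (e -> (e -> (t -> t))) and (t -> ((t -> (e -> e)) -> e)) cannot combine by function application — type clash.

no type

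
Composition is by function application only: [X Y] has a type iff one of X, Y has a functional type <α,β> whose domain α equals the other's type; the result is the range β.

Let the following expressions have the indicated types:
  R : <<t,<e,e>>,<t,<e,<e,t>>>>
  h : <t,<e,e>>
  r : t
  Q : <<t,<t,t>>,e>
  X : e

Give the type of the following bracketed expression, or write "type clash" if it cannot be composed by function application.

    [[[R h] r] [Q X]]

type clash

At [R h], R : <<t,<e,e>>,<t,<e,<e,t>>>> takes h : <t,<e,e>>, giving <t,<e,<e,t>>>.
At [[R h] r], [R h] : <t,<e,<e,t>>> takes r : t, giving <e,<e,t>>.
At [Q X]: neither <<t,<t,t>>,e> nor e can take the other as argument; the node is ill-typed.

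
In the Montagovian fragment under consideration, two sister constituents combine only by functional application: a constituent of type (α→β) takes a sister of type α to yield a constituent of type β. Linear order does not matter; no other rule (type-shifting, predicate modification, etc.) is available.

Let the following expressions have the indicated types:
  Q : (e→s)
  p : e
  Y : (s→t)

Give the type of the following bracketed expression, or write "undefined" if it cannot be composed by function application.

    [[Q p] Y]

t

[Q p]: Q is (e→s), p is e; result s.
[[Q p] Y]: Y is (s→t), [Q p] is s; result t.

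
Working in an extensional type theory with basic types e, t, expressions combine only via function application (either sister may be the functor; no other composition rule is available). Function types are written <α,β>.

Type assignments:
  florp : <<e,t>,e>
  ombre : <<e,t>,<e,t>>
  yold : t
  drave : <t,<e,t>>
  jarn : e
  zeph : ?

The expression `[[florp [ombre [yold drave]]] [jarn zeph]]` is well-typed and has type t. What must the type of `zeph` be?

<e,<e,t>>

For [[florp [ombre [yold drave]]] [jarn zeph]] to have type t with [florp [ombre [yold drave]]] of type e, [jarn zeph] must be the function: [jarn zeph] : <e,t>.
For [jarn zeph] to have type <e,t> with jarn of type e, zeph must be the function: zeph : <e,<e,t>>.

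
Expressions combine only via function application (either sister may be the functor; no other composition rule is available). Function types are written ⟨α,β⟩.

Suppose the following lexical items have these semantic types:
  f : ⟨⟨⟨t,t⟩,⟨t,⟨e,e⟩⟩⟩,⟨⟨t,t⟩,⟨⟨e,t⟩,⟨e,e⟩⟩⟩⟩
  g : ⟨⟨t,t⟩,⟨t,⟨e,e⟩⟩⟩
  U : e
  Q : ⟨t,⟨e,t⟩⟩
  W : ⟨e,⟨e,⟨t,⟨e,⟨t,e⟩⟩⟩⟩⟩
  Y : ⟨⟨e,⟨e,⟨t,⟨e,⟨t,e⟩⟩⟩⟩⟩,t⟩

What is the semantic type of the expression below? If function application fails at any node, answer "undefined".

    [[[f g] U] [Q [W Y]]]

[f g]: f is ⟨⟨⟨t,t⟩,⟨t,⟨e,e⟩⟩⟩,⟨⟨t,t⟩,⟨⟨e,t⟩,⟨e,e⟩⟩⟩⟩, g is ⟨⟨t,t⟩,⟨t,⟨e,e⟩⟩⟩; result ⟨⟨t,t⟩,⟨⟨e,t⟩,⟨e,e⟩⟩⟩.
At [[f g] U]: neither ⟨⟨t,t⟩,⟨⟨e,t⟩,⟨e,e⟩⟩⟩ nor e can take the other as argument; the node is ill-typed.

undefined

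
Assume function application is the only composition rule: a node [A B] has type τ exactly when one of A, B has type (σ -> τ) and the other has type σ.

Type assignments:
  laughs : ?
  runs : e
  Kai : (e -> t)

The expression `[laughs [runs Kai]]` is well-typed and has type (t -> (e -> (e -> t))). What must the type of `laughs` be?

(t -> (t -> (e -> (e -> t))))

[laughs [runs Kai]] must have type (t -> (e -> (e -> t))). The sister [runs Kai] has type t; that is not a function onto (t -> (e -> (e -> t))), so laughs must be the functor, of type (t -> (t -> (e -> (e -> t)))).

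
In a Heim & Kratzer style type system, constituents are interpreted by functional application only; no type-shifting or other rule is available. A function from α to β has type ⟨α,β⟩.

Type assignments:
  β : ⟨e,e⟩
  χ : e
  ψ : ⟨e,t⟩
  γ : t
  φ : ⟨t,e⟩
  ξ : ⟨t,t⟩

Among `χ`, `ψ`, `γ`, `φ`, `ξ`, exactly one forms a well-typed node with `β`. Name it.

χ

χ — combines: β : ⟨e,e⟩ takes χ : e as argument, giving e.
ψ : ⟨e,t⟩ — neither side's domain matches the other.
γ : t — neither side's domain matches the other.
φ : ⟨t,e⟩ — neither side's domain matches the other.
ξ : ⟨t,t⟩ — neither side's domain matches the other.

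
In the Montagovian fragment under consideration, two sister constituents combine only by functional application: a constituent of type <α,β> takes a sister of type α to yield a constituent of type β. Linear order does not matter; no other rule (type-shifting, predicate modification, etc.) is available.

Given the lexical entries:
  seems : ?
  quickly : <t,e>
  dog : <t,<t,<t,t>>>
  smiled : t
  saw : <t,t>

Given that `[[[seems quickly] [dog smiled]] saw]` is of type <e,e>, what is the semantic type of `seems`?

<<t,e>,<<t,<t,t>>,<<t,t>,<e,e>>>>

At [[[seems quickly] [dog smiled]] saw] (required: <e,e>): saw is <t,t>, which is not a function with range <e,e>; hence [[seems quickly] [dog smiled]] is the functor — type <<t,t>,<e,e>>.
At [[seems quickly] [dog smiled]] (required: <<t,t>,<e,e>>): [dog smiled] is <t,<t,t>>, which is not a function with range <<t,t>,<e,e>>; hence [seems quickly] is the functor — type <<t,<t,t>>,<<t,t>,<e,e>>>.
At [seems quickly] (required: <<t,<t,t>>,<<t,t>,<e,e>>>): quickly is <t,e>, which is not a function with range <<t,<t,t>>,<<t,t>,<e,e>>>; hence seems is the functor — type <<t,e>,<<t,<t,t>>,<<t,t>,<e,e>>>>.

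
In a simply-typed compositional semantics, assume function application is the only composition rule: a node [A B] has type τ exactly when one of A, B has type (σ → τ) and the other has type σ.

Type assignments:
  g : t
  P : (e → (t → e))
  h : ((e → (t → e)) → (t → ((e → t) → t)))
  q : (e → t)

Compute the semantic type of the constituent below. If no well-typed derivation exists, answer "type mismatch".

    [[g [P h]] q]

[P h] — h of type ((e → (t → e)) → (t → ((e → t) → t))) combines with P of type (e → (t → e)): type (t → ((e → t) → t)).
[g [P h]] — [P h] of type (t → ((e → t) → t)) combines with g of type t: type ((e → t) → t).
[[g [P h]] q] — [g [P h]] of type ((e → t) → t) combines with q of type (e → t): type t.

t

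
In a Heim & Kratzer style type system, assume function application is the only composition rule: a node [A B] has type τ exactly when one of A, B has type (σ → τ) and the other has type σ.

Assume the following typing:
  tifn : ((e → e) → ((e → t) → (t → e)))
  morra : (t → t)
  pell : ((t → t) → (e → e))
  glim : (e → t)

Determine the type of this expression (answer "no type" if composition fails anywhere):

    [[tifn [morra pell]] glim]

(t → e)

At [morra pell], pell : ((t → t) → (e → e)) takes morra : (t → t), giving (e → e).
At [tifn [morra pell]], tifn : ((e → e) → ((e → t) → (t → e))) takes [morra pell] : (e → e), giving ((e → t) → (t → e)).
At [[tifn [morra pell]] glim], [tifn [morra pell]] : ((e → t) → (t → e)) takes glim : (e → t), giving (t → e).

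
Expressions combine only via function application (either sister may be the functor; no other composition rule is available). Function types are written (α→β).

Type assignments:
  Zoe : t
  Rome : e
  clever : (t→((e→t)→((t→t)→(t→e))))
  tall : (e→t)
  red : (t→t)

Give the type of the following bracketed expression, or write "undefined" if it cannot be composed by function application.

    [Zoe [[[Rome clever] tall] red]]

undefined

[Rome clever]: e with (t→((e→t)→((t→t)→(t→e)))) — neither is a function whose domain matches the other; composition fails here.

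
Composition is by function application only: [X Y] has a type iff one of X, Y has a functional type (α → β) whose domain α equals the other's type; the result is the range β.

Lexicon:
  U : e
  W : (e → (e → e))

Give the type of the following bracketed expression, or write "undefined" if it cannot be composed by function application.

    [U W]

[U W]: (e → (e → e)) applied to e yields (e → e).

(e → e)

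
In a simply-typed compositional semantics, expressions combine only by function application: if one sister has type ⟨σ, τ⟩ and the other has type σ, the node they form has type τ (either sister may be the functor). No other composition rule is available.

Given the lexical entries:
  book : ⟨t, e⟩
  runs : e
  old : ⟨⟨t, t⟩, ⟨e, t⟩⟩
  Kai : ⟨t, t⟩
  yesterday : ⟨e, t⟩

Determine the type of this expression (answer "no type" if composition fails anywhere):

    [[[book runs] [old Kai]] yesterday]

[book runs]: ⟨t, e⟩ and e cannot combine by function application — type clash.

no type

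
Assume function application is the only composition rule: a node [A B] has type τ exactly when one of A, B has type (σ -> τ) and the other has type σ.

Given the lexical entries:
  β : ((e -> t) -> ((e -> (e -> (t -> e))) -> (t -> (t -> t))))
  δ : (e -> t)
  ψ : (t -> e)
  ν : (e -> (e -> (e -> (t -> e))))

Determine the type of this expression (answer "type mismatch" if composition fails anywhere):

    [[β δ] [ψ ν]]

type mismatch

At [β δ], β : ((e -> t) -> ((e -> (e -> (t -> e))) -> (t -> (t -> t)))) takes δ : (e -> t), giving ((e -> (e -> (t -> e))) -> (t -> (t -> t))).
[ψ ν]: (t -> e) and (e -> (e -> (e -> (t -> e)))) cannot combine by function application — type clash.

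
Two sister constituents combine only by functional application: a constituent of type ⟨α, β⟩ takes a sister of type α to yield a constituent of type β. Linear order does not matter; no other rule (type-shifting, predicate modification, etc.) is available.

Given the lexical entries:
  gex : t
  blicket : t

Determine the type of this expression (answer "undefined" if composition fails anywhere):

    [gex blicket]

undefined

[gex blicket]: t with t — neither is a function whose domain matches the other; composition fails here.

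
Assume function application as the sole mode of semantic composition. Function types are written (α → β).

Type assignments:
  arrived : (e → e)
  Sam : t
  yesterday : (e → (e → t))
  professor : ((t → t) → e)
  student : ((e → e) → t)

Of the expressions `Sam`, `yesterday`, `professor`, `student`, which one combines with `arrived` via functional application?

student

Sam : t — neither side's domain matches the other.
yesterday : (e → (e → t)) — neither side's domain matches the other.
professor : ((t → t) → e) — neither side's domain matches the other.
student — combines: student : ((e → e) → t) takes arrived : (e → e) as argument, giving t.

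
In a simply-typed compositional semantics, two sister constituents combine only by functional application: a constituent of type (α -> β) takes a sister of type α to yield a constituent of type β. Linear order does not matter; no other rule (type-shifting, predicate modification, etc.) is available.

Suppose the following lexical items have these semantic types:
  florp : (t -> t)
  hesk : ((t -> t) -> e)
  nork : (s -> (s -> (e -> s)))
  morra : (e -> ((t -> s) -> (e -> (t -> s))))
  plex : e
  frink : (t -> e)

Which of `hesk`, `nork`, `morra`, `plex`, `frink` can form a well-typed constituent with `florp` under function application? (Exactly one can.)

hesk

hesk — combines: hesk : ((t -> t) -> e) takes florp : (t -> t) as argument, giving e.
nork : (s -> (s -> (e -> s))) — no; florp wants t, and nork wants s.
morra : (e -> ((t -> s) -> (e -> (t -> s)))) — no; florp wants t, and morra wants e.
plex : e — no; florp wants t, and plex wants nothing (atomic).
frink : (t -> e) — no; florp wants t, and frink wants t.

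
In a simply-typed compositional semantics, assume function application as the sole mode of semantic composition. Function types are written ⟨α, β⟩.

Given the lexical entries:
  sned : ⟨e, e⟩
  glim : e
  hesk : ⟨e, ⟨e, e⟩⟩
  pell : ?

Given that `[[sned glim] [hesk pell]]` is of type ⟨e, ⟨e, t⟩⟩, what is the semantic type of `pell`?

[[sned glim] [hesk pell]] must have type ⟨e, ⟨e, t⟩⟩. The sister [sned glim] has type e; that is not a function onto ⟨e, ⟨e, t⟩⟩, so [hesk pell] must be the functor, of type ⟨e, ⟨e, ⟨e, t⟩⟩⟩.
[hesk pell] must have type ⟨e, ⟨e, ⟨e, t⟩⟩⟩. The sister hesk has type ⟨e, ⟨e, e⟩⟩; that is not a function onto ⟨e, ⟨e, ⟨e, t⟩⟩⟩, so pell must be the functor, of type ⟨⟨e, ⟨e, e⟩⟩, ⟨e, ⟨e, ⟨e, t⟩⟩⟩⟩.

⟨⟨e, ⟨e, e⟩⟩, ⟨e, ⟨e, ⟨e, t⟩⟩⟩⟩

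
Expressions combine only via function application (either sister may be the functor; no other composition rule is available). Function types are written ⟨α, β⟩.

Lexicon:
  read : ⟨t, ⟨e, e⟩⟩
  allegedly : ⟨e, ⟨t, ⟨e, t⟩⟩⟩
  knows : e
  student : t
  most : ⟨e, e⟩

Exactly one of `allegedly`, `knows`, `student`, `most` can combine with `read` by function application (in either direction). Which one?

student

allegedly : ⟨e, ⟨t, ⟨e, t⟩⟩⟩ — does not combine with read.
knows : e — does not combine with read.
student — combines: read : ⟨t, ⟨e, e⟩⟩ takes student : t as argument, giving ⟨e, e⟩.
most : ⟨e, e⟩ — does not combine with read.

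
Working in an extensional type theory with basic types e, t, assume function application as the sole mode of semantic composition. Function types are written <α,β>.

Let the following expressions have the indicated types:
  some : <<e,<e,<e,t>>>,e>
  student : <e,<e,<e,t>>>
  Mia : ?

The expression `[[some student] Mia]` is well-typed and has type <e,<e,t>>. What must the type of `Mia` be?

For [[some student] Mia] to have type <e,<e,t>> with [some student] of type e, Mia must be the function: Mia : <e,<e,<e,t>>>.

<e,<e,<e,t>>>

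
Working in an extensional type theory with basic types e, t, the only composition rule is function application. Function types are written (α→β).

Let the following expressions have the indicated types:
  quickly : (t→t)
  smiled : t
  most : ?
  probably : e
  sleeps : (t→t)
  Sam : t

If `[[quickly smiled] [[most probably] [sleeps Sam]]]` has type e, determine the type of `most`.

(e→(t→(t→e)))

[[quickly smiled] [[most probably] [sleeps Sam]]] must have type e. The sister [quickly smiled] has type t; that is not a function onto e, so [[most probably] [sleeps Sam]] must be the functor, of type (t→e).
[[most probably] [sleeps Sam]] must have type (t→e). The sister [sleeps Sam] has type t; that is not a function onto (t→e), so [most probably] must be the functor, of type (t→(t→e)).
[most probably] must have type (t→(t→e)). The sister probably has type e; that is not a function onto (t→(t→e)), so most must be the functor, of type (e→(t→(t→e))).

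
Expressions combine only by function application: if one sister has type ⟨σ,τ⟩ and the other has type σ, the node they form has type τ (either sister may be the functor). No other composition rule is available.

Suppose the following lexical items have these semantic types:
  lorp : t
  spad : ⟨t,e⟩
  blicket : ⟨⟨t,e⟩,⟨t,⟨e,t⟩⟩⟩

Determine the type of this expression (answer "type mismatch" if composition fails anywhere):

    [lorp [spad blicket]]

[spad blicket]: functor blicket : ⟨⟨t,e⟩,⟨t,⟨e,t⟩⟩⟩, argument spad : ⟨t,e⟩; result ⟨t,⟨e,t⟩⟩.
[lorp [spad blicket]]: functor [spad blicket] : ⟨t,⟨e,t⟩⟩, argument lorp : t; result ⟨e,t⟩.

⟨e,t⟩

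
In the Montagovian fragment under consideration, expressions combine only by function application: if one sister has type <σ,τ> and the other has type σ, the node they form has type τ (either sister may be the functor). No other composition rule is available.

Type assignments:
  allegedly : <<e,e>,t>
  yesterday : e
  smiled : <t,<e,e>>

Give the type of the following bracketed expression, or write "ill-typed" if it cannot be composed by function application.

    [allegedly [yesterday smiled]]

ill-typed

[yesterday smiled]: e with <t,<e,e>> — neither is a function whose domain matches the other; composition fails here.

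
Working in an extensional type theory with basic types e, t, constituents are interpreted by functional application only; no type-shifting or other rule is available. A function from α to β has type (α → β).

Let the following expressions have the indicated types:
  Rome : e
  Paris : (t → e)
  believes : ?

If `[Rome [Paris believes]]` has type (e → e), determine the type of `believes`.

((t → e) → (e → (e → e)))

For [Rome [Paris believes]] to have type (e → e) with Rome of type e, [Paris believes] must be the function: [Paris believes] : (e → (e → e)).
For [Paris believes] to have type (e → (e → e)) with Paris of type (t → e), believes must be the function: believes : ((t → e) → (e → (e → e))).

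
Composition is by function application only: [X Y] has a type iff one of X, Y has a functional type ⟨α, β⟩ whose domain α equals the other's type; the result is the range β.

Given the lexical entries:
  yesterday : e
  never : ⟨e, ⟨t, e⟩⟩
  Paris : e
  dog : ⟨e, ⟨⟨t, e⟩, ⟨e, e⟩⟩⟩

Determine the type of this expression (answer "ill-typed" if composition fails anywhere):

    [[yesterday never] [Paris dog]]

⟨e, e⟩

[yesterday never]: ⟨e, ⟨t, e⟩⟩ applied to e yields ⟨t, e⟩.
[Paris dog]: ⟨e, ⟨⟨t, e⟩, ⟨e, e⟩⟩⟩ applied to e yields ⟨⟨t, e⟩, ⟨e, e⟩⟩.
[[yesterday never] [Paris dog]]: ⟨⟨t, e⟩, ⟨e, e⟩⟩ applied to ⟨t, e⟩ yields ⟨e, e⟩.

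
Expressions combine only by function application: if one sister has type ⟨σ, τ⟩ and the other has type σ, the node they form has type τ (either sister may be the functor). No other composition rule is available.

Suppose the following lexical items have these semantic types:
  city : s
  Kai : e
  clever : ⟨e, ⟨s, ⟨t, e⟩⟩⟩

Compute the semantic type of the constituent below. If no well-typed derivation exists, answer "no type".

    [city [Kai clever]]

At [Kai clever], clever : ⟨e, ⟨s, ⟨t, e⟩⟩⟩ takes Kai : e, giving ⟨s, ⟨t, e⟩⟩.
At [city [Kai clever]], [Kai clever] : ⟨s, ⟨t, e⟩⟩ takes city : s, giving ⟨t, e⟩.

⟨t, e⟩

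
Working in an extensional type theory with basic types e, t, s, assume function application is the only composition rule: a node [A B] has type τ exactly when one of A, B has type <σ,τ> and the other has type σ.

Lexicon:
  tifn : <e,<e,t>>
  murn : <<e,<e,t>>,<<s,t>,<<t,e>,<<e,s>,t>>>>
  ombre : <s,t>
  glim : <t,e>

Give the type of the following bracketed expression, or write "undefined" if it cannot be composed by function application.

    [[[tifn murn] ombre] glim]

<<e,s>,t>

[tifn murn]: <<e,<e,t>>,<<s,t>,<<t,e>,<<e,s>,t>>>> applied to <e,<e,t>> yields <<s,t>,<<t,e>,<<e,s>,t>>>.
[[tifn murn] ombre]: <<s,t>,<<t,e>,<<e,s>,t>>> applied to <s,t> yields <<t,e>,<<e,s>,t>>.
[[[tifn murn] ombre] glim]: <<t,e>,<<e,s>,t>> applied to <t,e> yields <<e,s>,t>.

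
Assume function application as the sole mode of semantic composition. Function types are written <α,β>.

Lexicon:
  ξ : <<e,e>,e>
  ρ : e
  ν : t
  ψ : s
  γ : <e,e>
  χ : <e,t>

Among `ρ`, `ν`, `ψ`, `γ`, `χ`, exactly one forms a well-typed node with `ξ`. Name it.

γ

ρ : e — no; ξ wants <e,e>, and ρ wants nothing (atomic).
ν : t — no; ξ wants <e,e>, and ν wants nothing (atomic).
ψ : s — no; ξ wants <e,e>, and ψ wants nothing (atomic).
γ — combines: ξ : <<e,e>,e> takes γ : <e,e> as argument, giving e.
χ : <e,t> — no; ξ wants <e,e>, and χ wants e.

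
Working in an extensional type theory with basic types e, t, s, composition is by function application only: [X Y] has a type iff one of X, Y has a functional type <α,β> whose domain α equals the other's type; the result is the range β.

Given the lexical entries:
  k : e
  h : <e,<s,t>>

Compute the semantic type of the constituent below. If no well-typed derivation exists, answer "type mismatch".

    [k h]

[k h]: h is <e,<s,t>>, k is e; result <s,t>.

<s,t>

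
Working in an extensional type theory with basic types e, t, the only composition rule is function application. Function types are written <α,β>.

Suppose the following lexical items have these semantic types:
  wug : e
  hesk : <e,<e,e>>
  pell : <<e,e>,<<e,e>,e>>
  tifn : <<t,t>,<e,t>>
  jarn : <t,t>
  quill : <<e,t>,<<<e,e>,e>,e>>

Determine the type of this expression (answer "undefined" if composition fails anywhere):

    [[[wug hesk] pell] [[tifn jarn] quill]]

e

At [wug hesk], hesk : <e,<e,e>> takes wug : e, giving <e,e>.
At [[wug hesk] pell], pell : <<e,e>,<<e,e>,e>> takes [wug hesk] : <e,e>, giving <<e,e>,e>.
At [tifn jarn], tifn : <<t,t>,<e,t>> takes jarn : <t,t>, giving <e,t>.
At [[tifn jarn] quill], quill : <<e,t>,<<<e,e>,e>,e>> takes [tifn jarn] : <e,t>, giving <<<e,e>,e>,e>.
At [[[wug hesk] pell] [[tifn jarn] quill]], [[tifn jarn] quill] : <<<e,e>,e>,e> takes [[wug hesk] pell] : <<e,e>,e>, giving e.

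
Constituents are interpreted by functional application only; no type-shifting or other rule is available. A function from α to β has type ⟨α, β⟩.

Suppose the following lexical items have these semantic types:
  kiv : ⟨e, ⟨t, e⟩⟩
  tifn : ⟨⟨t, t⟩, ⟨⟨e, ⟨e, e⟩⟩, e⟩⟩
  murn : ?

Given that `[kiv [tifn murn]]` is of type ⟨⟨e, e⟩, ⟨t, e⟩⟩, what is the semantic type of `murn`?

⟨⟨⟨t, t⟩, ⟨⟨e, ⟨e, e⟩⟩, e⟩⟩, ⟨⟨e, ⟨t, e⟩⟩, ⟨⟨e, e⟩, ⟨t, e⟩⟩⟩⟩

For [kiv [tifn murn]] to have type ⟨⟨e, e⟩, ⟨t, e⟩⟩ with kiv of type ⟨e, ⟨t, e⟩⟩, [tifn murn] must be the function: [tifn murn] : ⟨⟨e, ⟨t, e⟩⟩, ⟨⟨e, e⟩, ⟨t, e⟩⟩⟩.
For [tifn murn] to have type ⟨⟨e, ⟨t, e⟩⟩, ⟨⟨e, e⟩, ⟨t, e⟩⟩⟩ with tifn of type ⟨⟨t, t⟩, ⟨⟨e, ⟨e, e⟩⟩, e⟩⟩, murn must be the function: murn : ⟨⟨⟨t, t⟩, ⟨⟨e, ⟨e, e⟩⟩, e⟩⟩, ⟨⟨e, ⟨t, e⟩⟩, ⟨⟨e, e⟩, ⟨t, e⟩⟩⟩⟩.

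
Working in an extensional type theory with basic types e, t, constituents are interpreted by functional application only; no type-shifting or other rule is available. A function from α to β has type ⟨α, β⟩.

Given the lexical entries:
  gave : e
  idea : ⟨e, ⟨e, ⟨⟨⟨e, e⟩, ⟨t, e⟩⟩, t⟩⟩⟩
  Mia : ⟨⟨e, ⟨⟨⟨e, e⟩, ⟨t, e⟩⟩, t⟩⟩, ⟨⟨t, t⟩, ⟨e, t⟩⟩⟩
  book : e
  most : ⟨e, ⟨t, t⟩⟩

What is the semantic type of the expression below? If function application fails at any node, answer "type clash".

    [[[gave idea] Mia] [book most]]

⟨e, t⟩

At [gave idea], idea : ⟨e, ⟨e, ⟨⟨⟨e, e⟩, ⟨t, e⟩⟩, t⟩⟩⟩ takes gave : e, giving ⟨e, ⟨⟨⟨e, e⟩, ⟨t, e⟩⟩, t⟩⟩.
At [[gave idea] Mia], Mia : ⟨⟨e, ⟨⟨⟨e, e⟩, ⟨t, e⟩⟩, t⟩⟩, ⟨⟨t, t⟩, ⟨e, t⟩⟩⟩ takes [gave idea] : ⟨e, ⟨⟨⟨e, e⟩, ⟨t, e⟩⟩, t⟩⟩, giving ⟨⟨t, t⟩, ⟨e, t⟩⟩.
At [book most], most : ⟨e, ⟨t, t⟩⟩ takes book : e, giving ⟨t, t⟩.
At [[[gave idea] Mia] [book most]], [[gave idea] Mia] : ⟨⟨t, t⟩, ⟨e, t⟩⟩ takes [book most] : ⟨t, t⟩, giving ⟨e, t⟩.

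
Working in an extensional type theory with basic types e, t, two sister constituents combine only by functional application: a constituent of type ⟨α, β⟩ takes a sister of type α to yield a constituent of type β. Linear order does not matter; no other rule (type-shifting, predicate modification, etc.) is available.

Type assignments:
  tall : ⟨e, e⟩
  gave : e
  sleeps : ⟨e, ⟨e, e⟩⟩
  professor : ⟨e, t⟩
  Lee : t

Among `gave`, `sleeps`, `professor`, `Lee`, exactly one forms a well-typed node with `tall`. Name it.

gave

gave — combines: tall : ⟨e, e⟩ takes gave : e as argument, giving e.
sleeps : ⟨e, ⟨e, e⟩⟩ — tall needs e; sleeps needs e; neither fits.
professor : ⟨e, t⟩ — tall needs e; professor needs e; neither fits.
Lee : t — tall needs e; Lee needs nothing (atomic); neither fits.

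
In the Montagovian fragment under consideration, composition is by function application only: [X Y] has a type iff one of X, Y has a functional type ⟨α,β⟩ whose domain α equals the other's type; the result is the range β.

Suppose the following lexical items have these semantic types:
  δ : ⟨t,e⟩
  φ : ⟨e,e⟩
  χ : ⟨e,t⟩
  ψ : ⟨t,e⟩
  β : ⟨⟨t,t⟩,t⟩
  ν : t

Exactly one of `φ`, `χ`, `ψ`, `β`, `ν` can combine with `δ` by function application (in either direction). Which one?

ν

φ : ⟨e,e⟩ — no; δ wants t, and φ wants e.
χ : ⟨e,t⟩ — no; δ wants t, and χ wants e.
ψ : ⟨t,e⟩ — no; δ wants t, and ψ wants t.
β : ⟨⟨t,t⟩,t⟩ — no; δ wants t, and β wants ⟨t,t⟩.
ν — combines: δ : ⟨t,e⟩ takes ν : t as argument, giving e.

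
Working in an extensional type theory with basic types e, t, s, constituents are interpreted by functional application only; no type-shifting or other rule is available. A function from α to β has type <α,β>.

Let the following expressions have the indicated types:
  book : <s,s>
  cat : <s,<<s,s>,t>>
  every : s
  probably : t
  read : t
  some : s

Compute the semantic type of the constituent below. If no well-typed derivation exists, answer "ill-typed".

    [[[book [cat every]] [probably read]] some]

ill-typed

[cat every]: cat is <s,<<s,s>,t>>, every is s; result <<s,s>,t>.
[book [cat every]]: [cat every] is <<s,s>,t>, book is <s,s>; result t.
[probably read]: t and t cannot combine by function application — type clash.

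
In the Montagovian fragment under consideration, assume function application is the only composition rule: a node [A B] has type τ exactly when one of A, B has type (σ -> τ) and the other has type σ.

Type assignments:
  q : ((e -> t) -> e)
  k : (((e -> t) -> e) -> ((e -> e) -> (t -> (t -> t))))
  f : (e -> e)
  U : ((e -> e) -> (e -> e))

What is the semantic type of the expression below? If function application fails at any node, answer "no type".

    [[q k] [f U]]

[q k]: k is (((e -> t) -> e) -> ((e -> e) -> (t -> (t -> t)))), q is ((e -> t) -> e); result ((e -> e) -> (t -> (t -> t))).
[f U]: U is ((e -> e) -> (e -> e)), f is (e -> e); result (e -> e).
[[q k] [f U]]: [q k] is ((e -> e) -> (t -> (t -> t))), [f U] is (e -> e); result (t -> (t -> t)).

(t -> (t -> t))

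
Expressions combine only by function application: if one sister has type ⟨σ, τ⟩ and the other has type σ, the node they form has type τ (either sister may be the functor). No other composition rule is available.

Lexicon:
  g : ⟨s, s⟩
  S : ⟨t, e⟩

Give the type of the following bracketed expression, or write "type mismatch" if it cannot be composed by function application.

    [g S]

type mismatch

At [g S]: neither ⟨s, s⟩ nor ⟨t, e⟩ can take the other as argument; the node is ill-typed.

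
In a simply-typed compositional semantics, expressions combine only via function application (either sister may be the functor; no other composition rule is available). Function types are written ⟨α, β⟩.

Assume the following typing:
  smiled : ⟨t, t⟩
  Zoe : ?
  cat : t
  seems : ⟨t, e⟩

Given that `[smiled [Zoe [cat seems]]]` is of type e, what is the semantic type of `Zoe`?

[smiled [Zoe [cat seems]]] must have type e. The sister smiled has type ⟨t, t⟩; that is not a function onto e, so [Zoe [cat seems]] must be the functor, of type ⟨⟨t, t⟩, e⟩.
[Zoe [cat seems]] must have type ⟨⟨t, t⟩, e⟩. The sister [cat seems] has type e; that is not a function onto ⟨⟨t, t⟩, e⟩, so Zoe must be the functor, of type ⟨e, ⟨⟨t, t⟩, e⟩⟩.

⟨e, ⟨⟨t, t⟩, e⟩⟩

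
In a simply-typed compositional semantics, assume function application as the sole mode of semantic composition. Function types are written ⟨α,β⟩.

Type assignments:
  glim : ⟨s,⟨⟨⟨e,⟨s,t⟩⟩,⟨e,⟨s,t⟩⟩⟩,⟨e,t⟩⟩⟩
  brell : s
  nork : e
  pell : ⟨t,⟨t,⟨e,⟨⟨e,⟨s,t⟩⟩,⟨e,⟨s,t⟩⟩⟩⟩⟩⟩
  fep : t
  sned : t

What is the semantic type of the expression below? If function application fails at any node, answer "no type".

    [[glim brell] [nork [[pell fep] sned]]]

⟨e,t⟩

[glim brell]: functor glim : ⟨s,⟨⟨⟨e,⟨s,t⟩⟩,⟨e,⟨s,t⟩⟩⟩,⟨e,t⟩⟩⟩, argument brell : s; result ⟨⟨⟨e,⟨s,t⟩⟩,⟨e,⟨s,t⟩⟩⟩,⟨e,t⟩⟩.
[pell fep]: functor pell : ⟨t,⟨t,⟨e,⟨⟨e,⟨s,t⟩⟩,⟨e,⟨s,t⟩⟩⟩⟩⟩⟩, argument fep : t; result ⟨t,⟨e,⟨⟨e,⟨s,t⟩⟩,⟨e,⟨s,t⟩⟩⟩⟩⟩.
[[pell fep] sned]: functor [pell fep] : ⟨t,⟨e,⟨⟨e,⟨s,t⟩⟩,⟨e,⟨s,t⟩⟩⟩⟩⟩, argument sned : t; result ⟨e,⟨⟨e,⟨s,t⟩⟩,⟨e,⟨s,t⟩⟩⟩⟩.
[nork [[pell fep] sned]]: functor [[pell fep] sned] : ⟨e,⟨⟨e,⟨s,t⟩⟩,⟨e,⟨s,t⟩⟩⟩⟩, argument nork : e; result ⟨⟨e,⟨s,t⟩⟩,⟨e,⟨s,t⟩⟩⟩.
[[glim brell] [nork [[pell fep] sned]]]: functor [glim brell] : ⟨⟨⟨e,⟨s,t⟩⟩,⟨e,⟨s,t⟩⟩⟩,⟨e,t⟩⟩, argument [nork [[pell fep] sned]] : ⟨⟨e,⟨s,t⟩⟩,⟨e,⟨s,t⟩⟩⟩; result ⟨e,t⟩.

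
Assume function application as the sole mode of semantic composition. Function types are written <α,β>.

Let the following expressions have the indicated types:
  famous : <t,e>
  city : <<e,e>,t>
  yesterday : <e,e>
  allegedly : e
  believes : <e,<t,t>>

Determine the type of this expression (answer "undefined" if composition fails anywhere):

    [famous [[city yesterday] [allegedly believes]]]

[city yesterday] — city of type <<e,e>,t> combines with yesterday of type <e,e>: type t.
[allegedly believes] — believes of type <e,<t,t>> combines with allegedly of type e: type <t,t>.
[[city yesterday] [allegedly believes]] — [allegedly believes] of type <t,t> combines with [city yesterday] of type t: type t.
[famous [[city yesterday] [allegedly believes]]] — famous of type <t,e> combines with [[city yesterday] [allegedly believes]] of type t: type e.

e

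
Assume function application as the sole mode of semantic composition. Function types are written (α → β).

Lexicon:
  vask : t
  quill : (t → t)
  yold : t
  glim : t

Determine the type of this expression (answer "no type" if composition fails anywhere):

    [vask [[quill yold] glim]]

no type

[quill yold]: quill is (t → t), yold is t; result t.
[[quill yold] glim]: t with t — neither is a function whose domain matches the other; composition fails here.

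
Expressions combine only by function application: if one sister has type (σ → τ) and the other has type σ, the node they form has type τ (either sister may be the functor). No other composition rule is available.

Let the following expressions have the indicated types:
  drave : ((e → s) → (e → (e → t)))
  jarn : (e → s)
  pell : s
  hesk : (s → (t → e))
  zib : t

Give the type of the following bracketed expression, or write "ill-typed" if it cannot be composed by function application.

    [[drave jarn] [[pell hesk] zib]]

(e → t)

At [drave jarn], drave : ((e → s) → (e → (e → t))) takes jarn : (e → s), giving (e → (e → t)).
At [pell hesk], hesk : (s → (t → e)) takes pell : s, giving (t → e).
At [[pell hesk] zib], [pell hesk] : (t → e) takes zib : t, giving e.
At [[drave jarn] [[pell hesk] zib]], [drave jarn] : (e → (e → t)) takes [[pell hesk] zib] : e, giving (e → t).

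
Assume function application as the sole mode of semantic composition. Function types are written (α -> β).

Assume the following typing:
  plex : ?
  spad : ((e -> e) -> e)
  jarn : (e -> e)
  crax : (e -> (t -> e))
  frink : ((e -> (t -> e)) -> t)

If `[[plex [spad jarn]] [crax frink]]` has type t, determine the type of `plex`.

(e -> (t -> t))

For [[plex [spad jarn]] [crax frink]] to have type t with [crax frink] of type t, [plex [spad jarn]] must be the function: [plex [spad jarn]] : (t -> t).
For [plex [spad jarn]] to have type (t -> t) with [spad jarn] of type e, plex must be the function: plex : (e -> (t -> t)).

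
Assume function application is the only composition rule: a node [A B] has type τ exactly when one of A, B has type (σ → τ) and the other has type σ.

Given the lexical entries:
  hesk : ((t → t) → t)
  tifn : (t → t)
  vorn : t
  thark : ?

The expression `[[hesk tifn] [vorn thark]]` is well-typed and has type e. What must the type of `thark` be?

(t → (t → e))

[[hesk tifn] [vorn thark]] is required to be e. [hesk tifn] : t cannot yield e as functor, so [vorn thark] : (t → e).
[vorn thark] is required to be (t → e). vorn : t cannot yield (t → e) as functor, so thark : (t → (t → e)).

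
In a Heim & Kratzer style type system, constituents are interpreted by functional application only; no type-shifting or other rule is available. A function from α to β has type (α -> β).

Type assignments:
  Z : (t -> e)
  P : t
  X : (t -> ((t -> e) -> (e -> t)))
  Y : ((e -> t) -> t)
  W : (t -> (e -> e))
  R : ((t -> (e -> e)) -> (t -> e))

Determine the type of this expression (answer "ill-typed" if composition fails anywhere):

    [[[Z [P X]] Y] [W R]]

[P X]: (t -> ((t -> e) -> (e -> t))) applied to t yields ((t -> e) -> (e -> t)).
[Z [P X]]: ((t -> e) -> (e -> t)) applied to (t -> e) yields (e -> t).
[[Z [P X]] Y]: ((e -> t) -> t) applied to (e -> t) yields t.
[W R]: ((t -> (e -> e)) -> (t -> e)) applied to (t -> (e -> e)) yields (t -> e).
[[[Z [P X]] Y] [W R]]: (t -> e) applied to t yields e.

e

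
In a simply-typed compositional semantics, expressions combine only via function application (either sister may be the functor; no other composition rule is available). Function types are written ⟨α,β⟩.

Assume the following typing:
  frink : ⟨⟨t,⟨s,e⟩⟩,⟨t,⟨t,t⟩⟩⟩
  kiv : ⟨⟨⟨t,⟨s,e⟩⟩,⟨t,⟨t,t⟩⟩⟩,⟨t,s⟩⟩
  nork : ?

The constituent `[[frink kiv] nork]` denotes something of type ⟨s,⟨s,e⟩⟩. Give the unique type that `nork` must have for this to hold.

[[frink kiv] nork] must have type ⟨s,⟨s,e⟩⟩. The sister [frink kiv] has type ⟨t,s⟩; that is not a function onto ⟨s,⟨s,e⟩⟩, so nork must be the functor, of type ⟨⟨t,s⟩,⟨s,⟨s,e⟩⟩⟩.

⟨⟨t,s⟩,⟨s,⟨s,e⟩⟩⟩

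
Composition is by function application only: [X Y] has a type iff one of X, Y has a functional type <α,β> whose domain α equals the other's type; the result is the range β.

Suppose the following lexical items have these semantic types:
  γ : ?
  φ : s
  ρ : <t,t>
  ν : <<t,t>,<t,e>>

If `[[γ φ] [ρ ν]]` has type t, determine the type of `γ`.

<s,<<t,e>,t>>

[[γ φ] [ρ ν]] must have type t. The sister [ρ ν] has type <t,e>; that is not a function onto t, so [γ φ] must be the functor, of type <<t,e>,t>.
[γ φ] must have type <<t,e>,t>. The sister φ has type s; that is not a function onto <<t,e>,t>, so γ must be the functor, of type <s,<<t,e>,t>>.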